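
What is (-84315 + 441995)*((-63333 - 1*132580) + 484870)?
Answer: 103354139760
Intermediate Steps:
(-84315 + 441995)*((-63333 - 1*132580) + 484870) = 357680*((-63333 - 132580) + 484870) = 357680*(-195913 + 484870) = 357680*288957 = 103354139760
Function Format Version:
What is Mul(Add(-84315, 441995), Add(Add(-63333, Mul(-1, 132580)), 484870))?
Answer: 103354139760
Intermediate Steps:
Mul(Add(-84315, 441995), Add(Add(-63333, Mul(-1, 132580)), 484870)) = Mul(357680, Add(Add(-63333, -132580), 484870)) = Mul(357680, Add(-195913, 484870)) = Mul(357680, 288957) = 103354139760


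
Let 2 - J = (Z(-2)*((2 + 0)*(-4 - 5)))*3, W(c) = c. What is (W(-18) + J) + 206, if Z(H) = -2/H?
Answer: 244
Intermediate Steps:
J = 56 (J = 2 - (-2/(-2))*((2 + 0)*(-4 - 5))*3 = 2 - (-2*(-1/2))*(2*(-9))*3 = 2 - 1*(-18)*3 = 2 - (-18)*3 = 2 - 1*(-54) = 2 + 54 = 56)
(W(-18) + J) + 206 = (-18 + 56) + 206 = 38 + 206 = 244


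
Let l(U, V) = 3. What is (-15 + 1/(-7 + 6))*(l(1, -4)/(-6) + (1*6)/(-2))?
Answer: 56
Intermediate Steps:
(-15 + 1/(-7 + 6))*(l(1, -4)/(-6) + (1*6)/(-2)) = (-15 + 1/(-7 + 6))*(3/(-6) + (1*6)/(-2)) = (-15 + 1/(-1))*(3*(-1/6) + 6*(-1/2)) = (-15 - 1)*(-1/2 - 3) = -16*(-7/2) = 56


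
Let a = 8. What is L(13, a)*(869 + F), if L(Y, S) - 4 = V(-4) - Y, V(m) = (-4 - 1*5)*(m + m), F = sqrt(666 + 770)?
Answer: 54747 + 126*sqrt(359) ≈ 57134.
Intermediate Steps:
F = 2*sqrt(359) (F = sqrt(1436) = 2*sqrt(359) ≈ 37.895)
V(m) = -18*m (V(m) = (-4 - 5)*(2*m) = -18*m)
L(Y, S) = 76 - Y (L(Y, S) = 4 + (-18*(-4) - Y) = 4 + (72 - Y) = 76 - Y)
L(13, a)*(869 + F) = (76 - 1*13)*(869 + 2*sqrt(359)) = (76 - 13)*(869 + 2*sqrt(359)) = 63*(869 + 2*sqrt(359)) = 54747 + 126*sqrt(359)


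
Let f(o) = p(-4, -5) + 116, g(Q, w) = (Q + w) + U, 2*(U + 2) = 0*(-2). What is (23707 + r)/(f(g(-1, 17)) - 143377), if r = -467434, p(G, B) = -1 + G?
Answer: 443727/143266 ≈ 3.0972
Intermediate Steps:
U = -2 (U = -2 + (0*(-2))/2 = -2 + (½)*0 = -2 + 0 = -2)
g(Q, w) = -2 + Q + w (g(Q, w) = (Q + w) - 2 = -2 + Q + w)
f(o) = 111 (f(o) = (-1 - 4) + 116 = -5 + 116 = 111)
(23707 + r)/(f(g(-1, 17)) - 143377) = (23707 - 467434)/(111 - 143377) = -443727/(-143266) = -443727*(-1/143266) = 443727/143266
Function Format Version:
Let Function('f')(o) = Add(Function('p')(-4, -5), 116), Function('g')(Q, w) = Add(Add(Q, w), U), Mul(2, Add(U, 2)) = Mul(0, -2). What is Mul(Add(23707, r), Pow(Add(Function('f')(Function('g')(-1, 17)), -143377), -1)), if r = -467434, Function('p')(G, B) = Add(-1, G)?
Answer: Rational(443727, 143266) ≈ 3.0972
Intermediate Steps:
U = -2 (U = Add(-2, Mul(Rational(1, 2), Mul(0, -2))) = Add(-2, Mul(Rational(1, 2), 0)) = Add(-2, 0) = -2)
Function('g')(Q, w) = Add(-2, Q, w) (Function('g')(Q, w) = Add(Add(Q, w), -2) = Add(-2, Q, w))
Function('f')(o) = 111 (Function('f')(o) = Add(Add(-1, -4), 116) = Add(-5, 116) = 111)
Mul(Add(23707, r), Pow(Add(Function('f')(Function('g')(-1, 17)), -143377), -1)) = Mul(Add(23707, -467434), Pow(Add(111, -143377), -1)) = Mul(-443727, Pow(-143266, -1)) = Mul(-443727, Rational(-1, 143266)) = Rational(443727, 143266)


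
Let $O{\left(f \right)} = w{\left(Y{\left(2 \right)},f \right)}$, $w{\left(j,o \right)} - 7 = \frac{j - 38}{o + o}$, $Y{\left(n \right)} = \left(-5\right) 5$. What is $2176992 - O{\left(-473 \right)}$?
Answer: $\frac{2059427747}{946} \approx 2.177 \cdot 10^{6}$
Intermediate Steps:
$Y{\left(n \right)} = -25$
$w{\left(j,o \right)} = 7 + \frac{-38 + j}{2 o}$ ($w{\left(j,o \right)} = 7 + \frac{j - 38}{o + o} = 7 + \frac{-38 + j}{2 o}$)
$O{\left(f \right)} = \frac{-63 + 14 f}{2 f}$ ($O{\left(f \right)} = \frac{-38 - 25 + 14 f}{2 f} = \frac{-63 + 14 f}{2 f}$)
$2176992 - O{\left(-473 \right)} = 2176992 - \left(7 - \frac{63}{2 \left(-473\right)}\right) = 2176992 - \left(7 - - \frac{63}{946}\right) = 2176992 - \left(7 + \frac{63}{946}\right) = 2176992 - \frac{6685}{946} = \frac{2059427747}{946}$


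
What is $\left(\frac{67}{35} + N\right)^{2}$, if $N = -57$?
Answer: $\frac{3717184}{1225} \approx 3034.4$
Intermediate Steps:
$\left(\frac{67}{35} + N\right)^{2} = \left(\frac{67}{35} - 57\right)^{2} = \left(- \frac{1928}{35}\right)^{2} = \frac{3717184}{1225}$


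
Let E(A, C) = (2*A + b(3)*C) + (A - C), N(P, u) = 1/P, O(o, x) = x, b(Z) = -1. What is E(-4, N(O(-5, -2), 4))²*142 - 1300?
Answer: 15882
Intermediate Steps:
E(A, C) = -2*C + 3*A (E(A, C) = (2*A - C) + (A - C) = (-C + 2*A) + (A - C) = -2*C + 3*A)
E(-4, N(O(-5, -2), 4))²*142 - 1300 = (-2/(-2) + 3*(-4))²*142 - 1300 = (-2*(-½) - 12)²*142 - 1300 = (1 - 12)²*142 - 1300 = (-11)²*142 - 1300 = 121*142 - 1300 = 17182 - 1300 = 15882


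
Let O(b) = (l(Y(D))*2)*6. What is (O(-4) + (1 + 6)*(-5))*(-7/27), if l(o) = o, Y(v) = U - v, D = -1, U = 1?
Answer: 77/27 ≈ 2.8519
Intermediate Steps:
Y(v) = 1 - v
O(b) = 24 (O(b) = ((1 - 1*(-1))*2)*6 = ((1 + 1)*2)*6 = (2*2)*6 = 4*6 = 24)
(O(-4) + (1 + 6)*(-5))*(-7/27) = (24 + (1 + 6)*(-5))*(-7/27) = (24 + 7*(-5))*(-7*1/27) = (24 - 35)*(-7/27) = -11*(-7/27) = 77/27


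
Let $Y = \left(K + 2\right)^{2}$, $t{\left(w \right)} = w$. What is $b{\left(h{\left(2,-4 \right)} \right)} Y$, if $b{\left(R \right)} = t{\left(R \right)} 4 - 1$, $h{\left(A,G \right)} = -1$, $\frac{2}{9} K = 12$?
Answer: $-15680$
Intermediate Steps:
$K = 54$ ($K = \frac{9}{2} \cdot 12 = 54$)
$Y = 3136$ ($Y = \left(54 + 2\right)^{2} = 56^{2} = 3136$)
$b{\left(R \right)} = -1 + 4 R$ ($b{\left(R \right)} = R 4 - 1 = 4 R - 1 = -1 + 4 R$)
$b{\left(h{\left(2,-4 \right)} \right)} Y = \left(-1 + 4 \left(-1\right)\right) 3136 = \left(-1 - 4\right) 3136 = \left(-5\right) 3136 = -15680$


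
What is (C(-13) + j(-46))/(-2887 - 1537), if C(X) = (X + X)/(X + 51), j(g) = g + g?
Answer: 1761/84056 ≈ 0.020950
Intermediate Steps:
j(g) = 2*g
C(X) = 2*X/(51 + X) (C(X) = (2*X)/(51 + X) = 2*X/(51 + X))
(C(-13) + j(-46))/(-2887 - 1537) = (2*(-13)/(51 - 13) + 2*(-46))/(-2887 - 1537) = (2*(-13)/38 - 92)/(-4424) = (2*(-13)*(1/38) - 92)*(-1/4424) = (-13/19 - 92)*(-1/4424) = -1761/19*(-1/4424) = 1761/84056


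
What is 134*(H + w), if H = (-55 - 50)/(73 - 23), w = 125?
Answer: 82343/5 ≈ 16469.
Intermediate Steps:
H = -21/10 (H = -105/50 = -105*1/50 = -21/10 ≈ -2.1000)
134*(H + w) = 134*(-21/10 + 125) = 134*(1229/10) = 82343/5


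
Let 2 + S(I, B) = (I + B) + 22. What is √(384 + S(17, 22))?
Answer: √443 ≈ 21.048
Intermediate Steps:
S(I, B) = 20 + B + I (S(I, B) = -2 + ((I + B) + 22) = -2 + ((B + I) + 22) = -2 + (22 + B + I) = 20 + B + I)
√(384 + S(17, 22)) = √(384 + (20 + 22 + 17)) = √(384 + 59) = √443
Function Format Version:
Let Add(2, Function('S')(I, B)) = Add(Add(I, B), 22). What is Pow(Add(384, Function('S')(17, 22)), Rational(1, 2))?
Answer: Pow(443, Rational(1, 2)) ≈ 21.048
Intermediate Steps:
Function('S')(I, B) = Add(20, B, I) (Function('S')(I, B) = Add(-2, Add(Add(I, B), 22)) = Add(-2, Add(Add(B, I), 22)) = Add(-2, Add(22, B, I)) = Add(20, B, I))
Pow(Add(384, Function('S')(17, 22)), Rational(1, 2)) = Pow(Add(384, Add(20, 22, 17)), Rational(1, 2)) = Pow(Add(384, 59), Rational(1, 2)) = Pow(443, Rational(1, 2))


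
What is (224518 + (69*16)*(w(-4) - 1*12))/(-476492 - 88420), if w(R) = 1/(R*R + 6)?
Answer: -1162261/3107016 ≈ -0.37408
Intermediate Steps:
w(R) = 1/(6 + R**2) (w(R) = 1/(R**2 + 6) = 1/(6 + R**2))
(224518 + (69*16)*(w(-4) - 1*12))/(-476492 - 88420) = (224518 + (69*16)*(1/(6 + (-4)**2) - 1*12))/(-476492 - 88420) = (224518 + 1104*(1/(6 + 16) - 12))/(-564912) = (224518 + 1104*(1/22 - 12))*(-1/564912) = (224518 + 1104*(-263/22))*(-1/564912) = (224518 - 145176/11)*(-1/564912) = (2324522/11)*(-1/564912) = -1162261/3107016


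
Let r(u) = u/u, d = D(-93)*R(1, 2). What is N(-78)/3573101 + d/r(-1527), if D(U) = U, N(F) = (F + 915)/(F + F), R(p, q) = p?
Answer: -17279516715/185801252 ≈ -93.000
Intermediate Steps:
N(F) = (915 + F)/(2*F) (N(F) = (915 + F)/((2*F)) = (915 + F)*(1/(2*F)) = (915 + F)/(2*F))
d = -93 (d = -93*1 = -93)
r(u) = 1
N(-78)/3573101 + d/r(-1527) = ((1/2)*(915 - 78)/(-78))/3573101 - 93/1 = ((1/2)*(-1/78)*837)*(1/3573101) - 93*1 = -279/52*1/3573101 - 93 = -279/185801252 - 93 = -17279516715/185801252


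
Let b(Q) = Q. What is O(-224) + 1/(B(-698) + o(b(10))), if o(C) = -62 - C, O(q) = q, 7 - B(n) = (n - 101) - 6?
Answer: -165759/740 ≈ -224.00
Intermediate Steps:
B(n) = 114 - n (B(n) = 7 - ((n - 101) - 6) = 7 - ((-101 + n) - 6) = 7 - (-107 + n) = 7 + (107 - n) = 114 - n)
O(-224) + 1/(B(-698) + o(b(10))) = -224 + 1/((114 - 1*(-698)) + (-62 - 1*10)) = -224 + 1/((114 + 698) + (-62 - 10)) = -224 + 1/(812 - 72) = -224 + 1/740 = -165759/740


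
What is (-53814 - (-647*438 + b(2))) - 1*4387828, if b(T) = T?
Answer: -4158258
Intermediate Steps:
(-53814 - (-647*438 + b(2))) - 1*4387828 = (-53814 - (-647*438 + 2)) - 1*4387828 = (-53814 - (-283386 + 2)) - 4387828 = (-53814 - 1*(-283384)) - 4387828 = (-53814 + 283384) - 4387828 = 229570 - 4387828 = -4158258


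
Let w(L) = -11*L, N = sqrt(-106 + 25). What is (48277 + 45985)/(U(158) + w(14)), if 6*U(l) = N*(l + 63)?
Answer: -58065392/534433 - 124991412*I/534433 ≈ -108.65 - 233.88*I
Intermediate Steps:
N = 9*I (N = sqrt(-81) = 9*I ≈ 9.0*I)
U(l) = 3*I*(63 + l)/2 (U(l) = ((9*I)*(l + 63))/6 = ((9*I)*(63 + l))/6 = (9*I*(63 + l))/6 = 3*I*(63 + l)/2)
(48277 + 45985)/(U(158) + w(14)) = (48277 + 45985)/(3*I*(63 + 158)/2 - 11*14) = 94262/((3/2)*I*221 - 154) = 94262/(663*I/2 - 154) = 94262/(-154 + 663*I/2) = 94262*(4*(-154 - 663*I/2)/534433) = 377048*(-154 - 663*I/2)/534433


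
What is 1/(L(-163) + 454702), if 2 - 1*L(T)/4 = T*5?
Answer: 1/457970 ≈ 2.1835e-6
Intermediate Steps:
L(T) = 8 - 20*T (L(T) = 8 - 4*T*5 = 8 - 20*T)
1/(L(-163) + 454702) = 1/((8 - 20*(-163)) + 454702) = 1/((8 + 3260) + 454702) = 1/(3268 + 454702) = 1/457970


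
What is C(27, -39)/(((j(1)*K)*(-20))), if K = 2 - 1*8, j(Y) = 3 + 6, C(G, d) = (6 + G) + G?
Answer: 1/18 ≈ 0.055556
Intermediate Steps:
C(G, d) = 6 + 2*G
j(Y) = 9
K = -6 (K = 2 - 8 = -6)
C(27, -39)/(((j(1)*K)*(-20))) = (6 + 2*27)/(((9*(-6))*(-20))) = (6 + 54)/((-54*(-20))) = 60/1080 = 60*(1/1080) = 1/18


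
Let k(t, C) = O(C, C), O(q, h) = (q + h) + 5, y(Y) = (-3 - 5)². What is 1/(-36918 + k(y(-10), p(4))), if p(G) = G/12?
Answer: -3/110737 ≈ -2.7091e-5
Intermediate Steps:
y(Y) = 64 (y(Y) = (-8)² = 64)
p(G) = G/12 (p(G) = G*(1/12) = G/12)
O(q, h) = 5 + h + q (O(q, h) = (h + q) + 5 = 5 + h + q)
k(t, C) = 5 + 2*C (k(t, C) = 5 + C + C = 5 + 2*C)
1/(-36918 + k(y(-10), p(4))) = 1/(-36918 + (5 + 2*((1/12)*4))) = 1/(-36918 + (5 + 2*(⅓))) = 1/(-36918 + (5 + ⅔)) = 1/(-36918 + 17/3) = 1/(-110737/3) = -3/110737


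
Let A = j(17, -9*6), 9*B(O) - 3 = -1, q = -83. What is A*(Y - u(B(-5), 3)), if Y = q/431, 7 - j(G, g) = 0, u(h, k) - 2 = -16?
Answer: 41657/431 ≈ 96.652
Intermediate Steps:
B(O) = 2/9 (B(O) = ⅓ + (⅑)*(-1) = ⅓ - ⅑ = 2/9)
u(h, k) = -14 (u(h, k) = 2 - 16 = -14)
j(G, g) = 7 (j(G, g) = 7 - 1*0 = 7 + 0 = 7)
A = 7
Y = -83/431 ≈ -0.19258
A*(Y - u(B(-5), 3)) = 7*(-83/431 - 1*(-14)) = 7*(-83/431 + 14) = 7*(5951/431) = 41657/431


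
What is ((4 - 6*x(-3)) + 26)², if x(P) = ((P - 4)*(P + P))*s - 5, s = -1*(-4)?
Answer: 898704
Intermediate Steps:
s = 4
x(P) = -5 + 8*P*(-4 + P) (x(P) = ((P - 4)*(P + P))*4 - 5 = ((-4 + P)*(2*P))*4 - 5 = (2*P*(-4 + P))*4 - 5 = 8*P*(-4 + P) - 5 = -5 + 8*P*(-4 + P))
((4 - 6*x(-3)) + 26)² = ((4 - 6*(-5 - 32*(-3) + 8*(-3)²)) + 26)² = ((4 - 6*(-5 + 96 + 8*9)) + 26)² = ((4 - 6*(-5 + 96 + 72)) + 26)² = ((4 - 6*163) + 26)² = ((4 - 978) + 26)² = (-974 + 26)² = (-948)² = 898704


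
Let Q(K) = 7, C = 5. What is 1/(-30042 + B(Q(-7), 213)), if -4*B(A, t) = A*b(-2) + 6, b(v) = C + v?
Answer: -4/120195 ≈ -3.3279e-5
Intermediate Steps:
b(v) = 5 + v
B(A, t) = -3/2 - 3*A/4 (B(A, t) = -(A*(5 - 2) + 6)/4 = -(A*3 + 6)/4 = -(3*A + 6)/4 = -(6 + 3*A)/4 = -3/2 - 3*A/4)
1/(-30042 + B(Q(-7), 213)) = 1/(-30042 + (-3/2 - ¾*7)) = 1/(-30042 + (-3/2 - 21/4)) = 1/(-30042 - 27/4) = 1/(-120195/4) = -4/120195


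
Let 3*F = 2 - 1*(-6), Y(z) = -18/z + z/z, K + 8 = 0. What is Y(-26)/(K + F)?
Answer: -33/104 ≈ -0.31731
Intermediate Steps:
K = -8 (K = -8 + 0 = -8)
Y(z) = 1 - 18/z (Y(z) = -18/z + 1 = 1 - 18/z)
F = 8/3 (F = (2 - 1*(-6))/3 = (2 + 6)/3 = (⅓)*8 = 8/3 ≈ 2.6667)
Y(-26)/(K + F) = ((-18 - 26)/(-26))/(-8 + 8/3) = (-1/26*(-44))/(-16/3) = -3/16*22/13 = -33/104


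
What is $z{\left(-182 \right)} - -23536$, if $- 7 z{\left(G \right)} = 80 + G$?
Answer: $\frac{164854}{7} \approx 23551.0$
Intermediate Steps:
$z{\left(G \right)} = - \frac{80}{7} - \frac{G}{7}$ ($z{\left(G \right)} = - \frac{80 + G}{7} = - \frac{80}{7} - \frac{G}{7}$)
$z{\left(-182 \right)} - -23536 = \left(- \frac{80}{7} - -26\right) - -23536 = \left(- \frac{80}{7} + 26\right) + 23536 = \frac{102}{7} + 23536 = \frac{164854}{7}$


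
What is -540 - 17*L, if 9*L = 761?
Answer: -17797/9 ≈ -1977.4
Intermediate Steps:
L = 761/9 (L = (⅑)*761 = 761/9 ≈ 84.556)
-540 - 17*L = -540 - 17*761/9 = -540 - 12937/9 = -17797/9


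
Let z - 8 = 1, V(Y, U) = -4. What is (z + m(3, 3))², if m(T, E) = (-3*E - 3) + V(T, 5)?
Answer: 49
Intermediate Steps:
z = 9 (z = 8 + 1 = 9)
m(T, E) = -7 - 3*E (m(T, E) = (-3*E - 3) - 4 = (-3 - 3*E) - 4 = -7 - 3*E)
(z + m(3, 3))² = (9 + (-7 - 3*3))² = (9 + (-7 - 9))² = (9 - 16)² = (-7)² = 49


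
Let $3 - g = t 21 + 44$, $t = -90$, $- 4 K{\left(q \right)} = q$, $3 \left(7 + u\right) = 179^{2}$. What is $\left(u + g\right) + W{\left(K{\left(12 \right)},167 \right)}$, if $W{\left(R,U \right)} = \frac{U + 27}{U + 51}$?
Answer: $\frac{4095094}{327} \approx 12523.0$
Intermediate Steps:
$u = \frac{32020}{3}$ ($u = -7 + \frac{179^{2}}{3} = -7 + \frac{1}{3} \cdot 32041 = -7 + \frac{32041}{3} = \frac{32020}{3} \approx 10673.0$)
$K{\left(q \right)} = - \frac{q}{4}$
$W{\left(R,U \right)} = \frac{27 + U}{51 + U}$
$g = 1849$ ($g = 3 - \left(\left(-90\right) 21 + 44\right) = 3 - \left(-1890 + 44\right) = 3 - -1846 = 3 + 1846 = 1849$)
$\left(u + g\right) + W{\left(K{\left(12 \right)},167 \right)} = \left(\frac{32020}{3} + 1849\right) + \frac{27 + 167}{51 + 167} = \frac{37567}{3} + \frac{1}{218} \cdot 194 = \frac{37567}{3} + \frac{97}{109} = \frac{4095094}{327}$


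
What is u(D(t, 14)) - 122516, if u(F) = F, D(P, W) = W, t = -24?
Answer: -122502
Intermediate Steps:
u(D(t, 14)) - 122516 = 14 - 122516 = -122502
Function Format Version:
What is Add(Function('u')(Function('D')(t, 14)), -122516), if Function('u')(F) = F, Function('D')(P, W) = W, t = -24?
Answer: -122502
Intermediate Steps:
Add(Function('u')(Function('D')(t, 14)), -122516) = Add(14, -122516) = -122502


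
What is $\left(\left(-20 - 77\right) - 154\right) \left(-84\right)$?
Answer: $21084$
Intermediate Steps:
$\left(\left(-20 - 77\right) - 154\right) \left(-84\right) = \left(-97 - 154\right) \left(-84\right) = \left(-251\right) \left(-84\right) = 21084$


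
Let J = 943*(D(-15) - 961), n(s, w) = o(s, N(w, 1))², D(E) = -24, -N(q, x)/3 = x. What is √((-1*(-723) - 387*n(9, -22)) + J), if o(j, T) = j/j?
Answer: I*√928519 ≈ 963.6*I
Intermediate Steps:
N(q, x) = -3*x
o(j, T) = 1
n(s, w) = 1 (n(s, w) = 1² = 1)
J = -928855 (J = 943*(-24 - 961) = 943*(-985) = -928855)
√((-1*(-723) - 387*n(9, -22)) + J) = √((-1*(-723) - 387*1) - 928855) = √((723 - 387) - 928855) = √(336 - 928855) = √(-928519) = I*√928519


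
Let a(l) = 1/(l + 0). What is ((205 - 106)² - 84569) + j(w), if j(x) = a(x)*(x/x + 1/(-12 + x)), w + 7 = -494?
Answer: -19216348496/257013 ≈ -74768.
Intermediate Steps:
w = -501 (w = -7 - 494 = -501)
a(l) = 1/l
j(x) = (1 + 1/(-12 + x))/x (j(x) = (x/x + 1/(-12 + x))/x = (1 + 1/(-12 + x))/x)
((205 - 106)² - 84569) + j(w) = ((205 - 106)² - 84569) + (-11 - 501)/((-501)*(-12 - 501)) = (99² - 84569) - 1/501*(-512)/(-513) = (9801 - 84569) - 1/501*(-1/513)*(-512) = -74768 - 512/257013 = -19216348496/257013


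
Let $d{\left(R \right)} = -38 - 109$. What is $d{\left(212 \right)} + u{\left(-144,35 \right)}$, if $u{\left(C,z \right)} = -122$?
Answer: $-269$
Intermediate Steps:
$d{\left(R \right)} = -147$
$d{\left(212 \right)} + u{\left(-144,35 \right)} = -147 - 122 = -269$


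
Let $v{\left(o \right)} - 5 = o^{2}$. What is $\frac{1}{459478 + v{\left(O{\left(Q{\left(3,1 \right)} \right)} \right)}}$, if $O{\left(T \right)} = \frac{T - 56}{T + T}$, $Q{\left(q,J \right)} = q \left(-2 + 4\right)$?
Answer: $\frac{36}{16542013} \approx 2.1763 \cdot 10^{-6}$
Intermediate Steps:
$Q{\left(q,J \right)} = 2 q$ ($Q{\left(q,J \right)} = q 2 = 2 q$)
$O{\left(T \right)} = \frac{-56 + T}{2 T}$
$v{\left(o \right)} = 5 + o^{2}$
$\frac{1}{459478 + v{\left(O{\left(Q{\left(3,1 \right)} \right)} \right)}} = \frac{1}{459478 + \left(5 + \left(\frac{-56 + 2 \cdot 3}{2 \cdot 2 \cdot 3}\right)^{2}\right)} = \frac{1}{459478 + \left(5 + \left(\frac{-56 + 6}{2 \cdot 6}\right)^{2}\right)} = \frac{1}{459478 + \left(5 + \left(\frac{1}{2} \cdot \frac{1}{6} \left(-50\right)\right)^{2}\right)} = \frac{1}{459478 + \left(5 + \left(- \frac{25}{6}\right)^{2}\right)} = \frac{1}{459478 + \left(5 + \frac{625}{36}\right)} = \frac{1}{459478 + \frac{805}{36}} = \frac{1}{\frac{16542013}{36}} = \frac{36}{16542013}$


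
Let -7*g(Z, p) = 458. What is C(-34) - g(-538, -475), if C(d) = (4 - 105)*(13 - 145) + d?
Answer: 93544/7 ≈ 13363.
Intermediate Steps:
g(Z, p) = -458/7 (g(Z, p) = -⅐*458 = -458/7)
C(d) = 13332 + d (C(d) = -101*(-132) + d = 13332 + d)
C(-34) - g(-538, -475) = (13332 - 34) - 1*(-458/7) = 13298 + 458/7 = 93544/7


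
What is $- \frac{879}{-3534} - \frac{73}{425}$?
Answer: $\frac{38531}{500650} \approx 0.076962$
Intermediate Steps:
$- \frac{879}{-3534} - \frac{73}{425} = \left(-879\right) \left(- \frac{1}{3534}\right) - \frac{73}{425} = \frac{293}{1178} - \frac{73}{425} = \frac{38531}{500650}$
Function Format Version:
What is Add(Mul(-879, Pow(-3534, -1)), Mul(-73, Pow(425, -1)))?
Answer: Rational(38531, 500650) ≈ 0.076962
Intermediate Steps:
Add(Mul(-879, Pow(-3534, -1)), Mul(-73, Pow(425, -1))) = Add(Mul(-879, Rational(-1, 3534)), Mul(-73, Rational(1, 425))) = Add(Rational(293, 1178), Rational(-73, 425)) = Rational(38531, 500650)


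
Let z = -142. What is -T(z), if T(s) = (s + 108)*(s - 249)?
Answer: -13294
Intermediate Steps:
T(s) = (-249 + s)*(108 + s) (T(s) = (108 + s)*(-249 + s) = (-249 + s)*(108 + s))
-T(z) = -(-26892 + (-142)² - 141*(-142)) = -(-26892 + 20164 + 20022) = -1*13294 = -13294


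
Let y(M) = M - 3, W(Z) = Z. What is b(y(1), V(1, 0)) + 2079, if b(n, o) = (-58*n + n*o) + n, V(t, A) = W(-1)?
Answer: 2195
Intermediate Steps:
y(M) = -3 + M
V(t, A) = -1
b(n, o) = -57*n + n*o
b(y(1), V(1, 0)) + 2079 = (-3 + 1)*(-57 - 1) + 2079 = -2*(-58) + 2079 = 116 + 2079 = 2195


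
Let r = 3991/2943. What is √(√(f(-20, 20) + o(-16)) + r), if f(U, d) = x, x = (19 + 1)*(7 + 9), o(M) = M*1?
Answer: √(1305057 + 3849444*√19)/981 ≈ 4.3349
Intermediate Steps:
r = 3991/2943 (r = 3991*(1/2943) = 3991/2943 ≈ 1.3561)
o(M) = M
x = 320 (x = 20*16 = 320)
f(U, d) = 320
√(√(f(-20, 20) + o(-16)) + r) = √(√(320 - 16) + 3991/2943) = √(√304 + 3991/2943) = √(4*√19 + 3991/2943) = √(3991/2943 + 4*√19)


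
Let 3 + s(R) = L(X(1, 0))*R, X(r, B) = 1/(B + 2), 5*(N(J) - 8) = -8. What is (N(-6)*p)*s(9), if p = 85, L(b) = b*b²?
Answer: -1020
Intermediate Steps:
N(J) = 32/5 (N(J) = 8 + (⅕)*(-8) = 8 - 8/5 = 32/5)
X(r, B) = 1/(2 + B)
L(b) = b³
s(R) = -3 + R/8 (s(R) = -3 + (1/(2 + 0))³*R = -3 + (1/2)³*R = -3 + (½)³*R = -3 + R/8)
(N(-6)*p)*s(9) = ((32/5)*85)*(-3 + (⅛)*9) = 544*(-3 + 9/8) = 544*(-15/8) = -1020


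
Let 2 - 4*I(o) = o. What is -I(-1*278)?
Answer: -70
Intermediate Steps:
I(o) = 1/2 - o/4
-I(-1*278) = -(1/2 - (-1)*278/4) = -(1/2 - 1/4*(-278)) = -(1/2 + 139/2) = -1*70 = -70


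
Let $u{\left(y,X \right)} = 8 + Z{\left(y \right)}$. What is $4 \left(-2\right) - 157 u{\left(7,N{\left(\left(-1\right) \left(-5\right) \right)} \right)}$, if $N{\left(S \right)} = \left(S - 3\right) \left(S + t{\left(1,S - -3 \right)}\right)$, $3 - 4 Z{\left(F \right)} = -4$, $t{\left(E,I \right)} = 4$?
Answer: $- \frac{6155}{4} \approx -1538.8$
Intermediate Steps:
$Z{\left(F \right)} = \frac{7}{4}$ ($Z{\left(F \right)} = \frac{3}{4} - -1 = \frac{3}{4} + 1 = \frac{7}{4}$)
$N{\left(S \right)} = \left(-3 + S\right) \left(4 + S\right)$ ($N{\left(S \right)} = \left(S - 3\right) \left(S + 4\right) = \left(-3 + S\right) \left(4 + S\right)$)
$u{\left(y,X \right)} = \frac{39}{4}$ ($u{\left(y,X \right)} = 8 + \frac{7}{4} = \frac{39}{4}$)
$4 \left(-2\right) - 157 u{\left(7,N{\left(\left(-1\right) \left(-5\right) \right)} \right)} = 4 \left(-2\right) - \frac{6123}{4} = -8 - \frac{6123}{4} = - \frac{6155}{4}$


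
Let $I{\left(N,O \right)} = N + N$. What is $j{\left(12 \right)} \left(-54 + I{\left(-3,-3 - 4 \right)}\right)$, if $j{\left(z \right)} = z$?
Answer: $-720$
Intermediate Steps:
$I{\left(N,O \right)} = 2 N$
$j{\left(12 \right)} \left(-54 + I{\left(-3,-3 - 4 \right)}\right) = 12 \left(-54 + 2 \left(-3\right)\right) = 12 \left(-54 - 6\right) = 12 \left(-60\right) = -720$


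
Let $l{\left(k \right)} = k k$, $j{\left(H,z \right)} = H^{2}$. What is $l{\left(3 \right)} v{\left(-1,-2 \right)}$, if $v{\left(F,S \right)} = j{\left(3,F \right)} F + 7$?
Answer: $-18$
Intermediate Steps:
$l{\left(k \right)} = k^{2}$
$v{\left(F,S \right)} = 7 + 9 F$ ($v{\left(F,S \right)} = 3^{2} F + 7 = 9 F + 7 = 7 + 9 F$)
$l{\left(3 \right)} v{\left(-1,-2 \right)} = 3^{2} \left(7 + 9 \left(-1\right)\right) = 9 \left(7 - 9\right) = 9 \left(-2\right) = -18$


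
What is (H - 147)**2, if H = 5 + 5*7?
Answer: 11449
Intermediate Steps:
H = 40 (H = 5 + 35 = 40)
(H - 147)**2 = (40 - 147)**2 = (-107)**2 = 11449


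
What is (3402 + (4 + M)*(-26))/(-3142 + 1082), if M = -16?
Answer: -1857/1030 ≈ -1.8029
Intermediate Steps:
(3402 + (4 + M)*(-26))/(-3142 + 1082) = (3402 + (4 - 16)*(-26))/(-3142 + 1082) = (3402 - 12*(-26))/(-2060) = (3402 + 312)*(-1/2060) = 3714*(-1/2060) = -1857/1030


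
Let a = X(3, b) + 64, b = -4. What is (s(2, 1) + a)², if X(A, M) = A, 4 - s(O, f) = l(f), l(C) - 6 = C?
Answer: 4096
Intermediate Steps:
l(C) = 6 + C
s(O, f) = -2 - f (s(O, f) = 4 - (6 + f) = 4 + (-6 - f) = -2 - f)
a = 67 (a = 3 + 64 = 67)
(s(2, 1) + a)² = ((-2 - 1*1) + 67)² = ((-2 - 1) + 67)² = (-3 + 67)² = 64² = 4096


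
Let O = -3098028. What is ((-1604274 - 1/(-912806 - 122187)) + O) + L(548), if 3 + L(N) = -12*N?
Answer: -4873658872832/1034993 ≈ -4.7089e+6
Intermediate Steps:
L(N) = -3 - 12*N
((-1604274 - 1/(-912806 - 122187)) + O) + L(548) = ((-1604274 - 1/(-912806 - 122187)) - 3098028) + (-3 - 12*548) = ((-1604274 - 1/(-1034993)) - 3098028) + (-3 - 6576) = ((-1604274 - 1*(-1/1034993)) - 3098028) - 6579 = ((-1604274 + 1/1034993) - 3098028) - 6579 = (-1660412360081/1034993 - 3098028) - 6579 = -4866849653885/1034993 - 6579 = -4873658872832/1034993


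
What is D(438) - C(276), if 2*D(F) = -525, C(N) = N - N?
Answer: -525/2 ≈ -262.50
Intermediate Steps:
C(N) = 0
D(F) = -525/2 (D(F) = (½)*(-525) = -525/2)
D(438) - C(276) = -525/2 - 1*0 = -525/2 + 0 = -525/2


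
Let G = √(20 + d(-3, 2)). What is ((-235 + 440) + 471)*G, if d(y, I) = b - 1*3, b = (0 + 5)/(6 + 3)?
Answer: 676*√158/3 ≈ 2832.4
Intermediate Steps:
b = 5/9 ≈ 0.55556
d(y, I) = -22/9 (d(y, I) = 5/9 - 1*3 = 5/9 - 3 = -22/9)
G = √158/3 (G = √(20 - 22/9) = √(158/9) = √158/3 ≈ 4.1899)
((-235 + 440) + 471)*G = ((-235 + 440) + 471)*(√158/3) = (205 + 471)*(√158/3) = 676*(√158/3) = 676*√158/3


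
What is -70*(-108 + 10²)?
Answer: 560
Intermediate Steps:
-70*(-108 + 10²) = -70*(-108 + 100) = -70*(-8) = 560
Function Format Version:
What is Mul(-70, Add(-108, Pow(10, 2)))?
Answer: 560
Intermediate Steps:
Mul(-70, Add(-108, Pow(10, 2))) = Mul(-70, Add(-108, 100)) = Mul(-70, -8) = 560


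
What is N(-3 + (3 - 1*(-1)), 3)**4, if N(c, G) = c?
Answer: 1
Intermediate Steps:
N(-3 + (3 - 1*(-1)), 3)**4 = (-3 + (3 - 1*(-1)))**4 = (-3 + (3 + 1))**4 = (-3 + 4)**4 = 1**4 = 1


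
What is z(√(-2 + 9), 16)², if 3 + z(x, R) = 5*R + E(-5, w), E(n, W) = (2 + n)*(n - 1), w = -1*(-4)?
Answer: 9025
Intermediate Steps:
w = 4
E(n, W) = (-1 + n)*(2 + n) (E(n, W) = (2 + n)*(-1 + n) = (-1 + n)*(2 + n))
z(x, R) = 15 + 5*R (z(x, R) = -3 + (5*R + (-2 - 5 + (-5)²)) = -3 + (5*R + (-2 - 5 + 25)) = -3 + (5*R + 18) = -3 + (18 + 5*R) = 15 + 5*R)
z(√(-2 + 9), 16)² = (15 + 5*16)² = (15 + 80)² = 95² = 9025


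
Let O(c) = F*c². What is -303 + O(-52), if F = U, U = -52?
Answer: -140911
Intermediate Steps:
F = -52
O(c) = -52*c²
-303 + O(-52) = -303 - 52*(-52)² = -303 - 52*2704 = -303 - 140608 = -140911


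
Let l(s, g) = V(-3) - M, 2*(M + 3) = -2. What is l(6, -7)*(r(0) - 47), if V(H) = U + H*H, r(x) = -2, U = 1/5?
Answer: -3234/5 ≈ -646.80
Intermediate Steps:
U = ⅕ ≈ 0.20000
M = -4 (M = -3 + (½)*(-2) = -3 - 1 = -4)
V(H) = ⅕ + H² (V(H) = ⅕ + H*H = ⅕ + H²)
l(s, g) = 66/5 (l(s, g) = (⅕ + (-3)²) - 1*(-4) = (⅕ + 9) + 4 = 46/5 + 4 = 66/5)
l(6, -7)*(r(0) - 47) = 66*(-2 - 47)/5 = (66/5)*(-49) = -3234/5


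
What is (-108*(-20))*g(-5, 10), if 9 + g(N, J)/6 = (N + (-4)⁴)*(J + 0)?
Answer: 32412960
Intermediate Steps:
g(N, J) = -54 + 6*J*(256 + N) (g(N, J) = -54 + 6*((N + (-4)⁴)*(J + 0)) = -54 + 6*((N + 256)*J) = -54 + 6*((256 + N)*J) = -54 + 6*(J*(256 + N)) = -54 + 6*J*(256 + N))
(-108*(-20))*g(-5, 10) = (-108*(-20))*(-54 + 1536*10 + 6*10*(-5)) = 2160*(-54 + 15360 - 300) = 2160*15006 = 32412960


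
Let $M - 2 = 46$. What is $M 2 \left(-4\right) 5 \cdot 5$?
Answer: $-9600$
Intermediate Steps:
$M = 48$ ($M = 2 + 46 = 48$)
$M 2 \left(-4\right) 5 \cdot 5 = 48 \cdot 2 \left(-4\right) 5 \cdot 5 = 96 \left(\left(-20\right) 5\right) = 96 \left(-100\right) = -9600$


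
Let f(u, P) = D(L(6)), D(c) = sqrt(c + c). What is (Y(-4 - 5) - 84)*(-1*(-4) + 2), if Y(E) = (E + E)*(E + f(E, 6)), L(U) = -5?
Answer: 468 - 108*I*sqrt(10) ≈ 468.0 - 341.53*I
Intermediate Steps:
D(c) = sqrt(2)*sqrt(c) (D(c) = sqrt(2*c) = sqrt(2)*sqrt(c))
f(u, P) = I*sqrt(10) (f(u, P) = sqrt(2)*sqrt(-5) = sqrt(2)*(I*sqrt(5)) = I*sqrt(10))
Y(E) = 2*E*(E + I*sqrt(10)) (Y(E) = (E + E)*(E + I*sqrt(10)) = (2*E)*(E + I*sqrt(10)) = 2*E*(E + I*sqrt(10)))
(Y(-4 - 5) - 84)*(-1*(-4) + 2) = (2*(-4 - 5)*((-4 - 5) + I*sqrt(10)) - 84)*(-1*(-4) + 2) = (2*(-9)*(-9 + I*sqrt(10)) - 84)*(4 + 2) = ((162 - 18*I*sqrt(10)) - 84)*6 = (78 - 18*I*sqrt(10))*6 = 468 - 108*I*sqrt(10)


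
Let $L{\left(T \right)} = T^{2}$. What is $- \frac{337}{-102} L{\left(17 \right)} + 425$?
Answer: $\frac{8279}{6} \approx 1379.8$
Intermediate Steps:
$- \frac{337}{-102} L{\left(17 \right)} + 425 = - \frac{337}{-102} \cdot 17^{2} + 425 = \left(-337\right) \left(- \frac{1}{102}\right) 289 + 425 = \frac{337}{102} \cdot 289 + 425 = \frac{5729}{6} + 425 = \frac{8279}{6}$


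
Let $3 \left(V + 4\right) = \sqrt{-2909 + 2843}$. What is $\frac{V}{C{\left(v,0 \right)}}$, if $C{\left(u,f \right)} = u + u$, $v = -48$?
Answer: $\frac{1}{24} - \frac{i \sqrt{66}}{288} \approx 0.041667 - 0.028208 i$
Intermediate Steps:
$C{\left(u,f \right)} = 2 u$
$V = -4 + \frac{i \sqrt{66}}{3}$ ($V = -4 + \frac{\sqrt{-2909 + 2843}}{3} = -4 + \frac{\sqrt{-66}}{3} = -4 + \frac{i \sqrt{66}}{3} \approx -4.0 + 2.708 i$)
$\frac{V}{C{\left(v,0 \right)}} = \frac{-4 + \frac{i \sqrt{66}}{3}}{2 \left(-48\right)} = \frac{-4 + \frac{i \sqrt{66}}{3}}{-96} = \left(-4 + \frac{i \sqrt{66}}{3}\right) \left(- \frac{1}{96}\right) = \frac{1}{24} - \frac{i \sqrt{66}}{288}$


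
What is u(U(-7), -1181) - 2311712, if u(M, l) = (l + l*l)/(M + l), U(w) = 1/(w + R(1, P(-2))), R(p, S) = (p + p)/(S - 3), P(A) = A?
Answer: -50539000142/21851 ≈ -2.3129e+6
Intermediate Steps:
R(p, S) = 2*p/(-3 + S) (R(p, S) = (2*p)/(-3 + S) = 2*p/(-3 + S))
U(w) = 1/(-⅖ + w) (U(w) = 1/(w + 2*1/(-3 - 2)) = 1/(w + 2*1/(-5)) = 1/(w + 2*1*(-⅕)) = 1/(w - ⅖) = 1/(-⅖ + w))
u(M, l) = (l + l²)/(M + l)
u(U(-7), -1181) - 2311712 = -1181*(1 - 1181)/(5/(-2 + 5*(-7)) - 1181) - 2311712 = -1181*(-1180)/(5/(-2 - 35) - 1181) - 2311712 = -1181*(-1180)/(5/(-37) - 1181) - 2311712 = -1181*(-1180)/(5*(-1/37) - 1181) - 2311712 = -1181*(-1180)/(-5/37 - 1181) - 2311712 = -1181*(-1180)/(-43702/37) - 2311712 = -1181*(-37/43702)*(-1180) - 2311712 = -25781230/21851 - 2311712 = -50539000142/21851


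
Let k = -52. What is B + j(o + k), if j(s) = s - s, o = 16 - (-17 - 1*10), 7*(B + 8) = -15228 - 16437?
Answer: -31721/7 ≈ -4531.6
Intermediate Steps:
B = -31721/7 (B = -8 + (-15228 - 16437)/7 = -8 + (⅐)*(-31665) = -8 - 31665/7 = -31721/7 ≈ -4531.6)
o = 43 (o = 16 - (-17 - 10) = 16 - 1*(-27) = 16 + 27 = 43)
j(s) = 0
B + j(o + k) = -31721/7 + 0 = -31721/7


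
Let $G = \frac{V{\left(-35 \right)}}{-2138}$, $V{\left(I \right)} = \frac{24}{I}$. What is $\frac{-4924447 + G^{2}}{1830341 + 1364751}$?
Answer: $- \frac{6893645823254431}{4472752498039700} \approx -1.5413$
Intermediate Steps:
$G = \frac{12}{37415}$ ($G = \frac{24 \frac{1}{-35}}{-2138} = 24 \left(- \frac{1}{35}\right) \left(- \frac{1}{2138}\right) = \left(- \frac{24}{35}\right) \left(- \frac{1}{2138}\right) = \frac{12}{37415} \approx 0.00032073$)
$\frac{-4924447 + G^{2}}{1830341 + 1364751} = \frac{-4924447 + \left(\frac{12}{37415}\right)^{2}}{1830341 + 1364751} = \frac{-4924447 + \frac{144}{1399882225}}{3195092} = \left(- \frac{6893645823254431}{1399882225}\right) \frac{1}{3195092} = - \frac{6893645823254431}{4472752498039700}$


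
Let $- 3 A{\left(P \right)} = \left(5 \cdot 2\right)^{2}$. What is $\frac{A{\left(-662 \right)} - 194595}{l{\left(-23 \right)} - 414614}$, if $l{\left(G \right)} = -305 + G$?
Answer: $\frac{583885}{1244826} \approx 0.46905$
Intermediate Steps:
$A{\left(P \right)} = - \frac{100}{3}$ ($A{\left(P \right)} = - \frac{\left(5 \cdot 2\right)^{2}}{3} = - \frac{10^{2}}{3} = \left(- \frac{1}{3}\right) 100 = - \frac{100}{3}$)
$\frac{A{\left(-662 \right)} - 194595}{l{\left(-23 \right)} - 414614} = \frac{- \frac{100}{3} - 194595}{\left(-305 - 23\right) - 414614} = - \frac{583885}{3 \left(-328 - 414614\right)} = - \frac{583885}{3 \left(-414942\right)} = \left(- \frac{583885}{3}\right) \left(- \frac{1}{414942}\right) = \frac{583885}{1244826}$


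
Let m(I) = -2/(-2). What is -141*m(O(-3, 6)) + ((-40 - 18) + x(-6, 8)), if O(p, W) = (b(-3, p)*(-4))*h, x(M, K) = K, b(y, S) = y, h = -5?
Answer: -191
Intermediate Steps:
O(p, W) = -60 (O(p, W) = -3*(-4)*(-5) = 12*(-5) = -60)
m(I) = 1 (m(I) = -2*(-½) = 1)
-141*m(O(-3, 6)) + ((-40 - 18) + x(-6, 8)) = -141*1 + ((-40 - 18) + 8) = -141 + (-58 + 8) = -141 - 50 = -191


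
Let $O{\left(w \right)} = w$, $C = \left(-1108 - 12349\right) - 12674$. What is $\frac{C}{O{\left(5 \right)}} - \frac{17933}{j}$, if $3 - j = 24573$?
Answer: $- \frac{128389801}{24570} \approx -5225.5$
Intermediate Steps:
$j = -24570$ ($j = 3 - 24573 = -24570$)
$C = -26131$ ($C = -13457 - 12674 = -26131$)
$\frac{C}{O{\left(5 \right)}} - \frac{17933}{j} = - \frac{26131}{5} - \frac{17933}{-24570} = \left(-26131\right) \frac{1}{5} - - \frac{17933}{24570} = - \frac{26131}{5} + \frac{17933}{24570} = - \frac{128389801}{24570}$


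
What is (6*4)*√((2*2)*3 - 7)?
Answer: 24*√5 ≈ 53.666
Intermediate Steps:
(6*4)*√((2*2)*3 - 7) = 24*√(4*3 - 7) = 24*√(12 - 7) = 24*√5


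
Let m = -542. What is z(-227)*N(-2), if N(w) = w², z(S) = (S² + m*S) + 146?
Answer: 698836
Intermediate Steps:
z(S) = 146 + S² - 542*S (z(S) = (S² - 542*S) + 146 = 146 + S² - 542*S)
z(-227)*N(-2) = (146 + (-227)² - 542*(-227))*(-2)² = (146 + 51529 + 123034)*4 = 174709*4 = 698836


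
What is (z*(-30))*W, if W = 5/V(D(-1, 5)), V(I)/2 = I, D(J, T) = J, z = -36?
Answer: -2700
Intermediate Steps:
V(I) = 2*I
W = -5/2 (W = 5/((2*(-1))) = 5/(-2) = 5*(-½) = -5/2 ≈ -2.5000)
(z*(-30))*W = -36*(-30)*(-5/2) = 1080*(-5/2) = -2700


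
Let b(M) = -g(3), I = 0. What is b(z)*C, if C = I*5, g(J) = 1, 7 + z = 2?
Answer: 0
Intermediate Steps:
z = -5 (z = -7 + 2 = -5)
C = 0 (C = 0*5 = 0)
b(M) = -1 (b(M) = -1*1 = -1)
b(z)*C = -1*0 = 0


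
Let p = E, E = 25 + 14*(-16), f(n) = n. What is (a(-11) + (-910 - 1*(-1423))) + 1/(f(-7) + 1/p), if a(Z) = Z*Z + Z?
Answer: 868263/1394 ≈ 622.86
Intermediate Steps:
a(Z) = Z + Z² (a(Z) = Z² + Z = Z + Z²)
E = -199 (E = 25 - 224 = -199)
p = -199
(a(-11) + (-910 - 1*(-1423))) + 1/(f(-7) + 1/p) = (-11*(1 - 11) + (-910 - 1*(-1423))) + 1/(-7 + 1/(-199)) = (-11*(-10) + (-910 + 1423)) + 1/(-7 - 1/199) = (110 + 513) + 1/(-1394/199) = 623 - 199/1394 = 868263/1394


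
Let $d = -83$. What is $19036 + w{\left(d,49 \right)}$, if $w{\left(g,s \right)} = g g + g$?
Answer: $25842$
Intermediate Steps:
$w{\left(g,s \right)} = g + g^{2}$ ($w{\left(g,s \right)} = g^{2} + g = g + g^{2}$)
$19036 + w{\left(d,49 \right)} = 19036 - 83 \left(1 - 83\right) = 19036 - -6806 = 19036 + 6806 = 25842$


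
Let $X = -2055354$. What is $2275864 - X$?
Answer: $4331218$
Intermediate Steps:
$2275864 - X = 2275864 - -2055354 = 2275864 + 2055354 = 4331218$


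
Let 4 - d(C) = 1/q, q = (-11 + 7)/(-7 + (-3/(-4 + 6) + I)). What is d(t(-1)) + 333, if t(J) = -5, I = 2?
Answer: 2683/8 ≈ 335.38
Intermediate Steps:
q = 8/13 (q = (-11 + 7)/(-7 + (-3/(-4 + 6) + 2)) = -4/(-7 + (-3/2 + 2)) = -4/(-7 + ½) = -4/(-13/2) = -4*(-2/13) = 8/13 ≈ 0.61539)
d(C) = 19/8 (d(C) = 4 - 1/8/13 = 4 - 1*13/8 = 4 - 13/8 = 19/8)
d(t(-1)) + 333 = 19/8 + 333 = 2683/8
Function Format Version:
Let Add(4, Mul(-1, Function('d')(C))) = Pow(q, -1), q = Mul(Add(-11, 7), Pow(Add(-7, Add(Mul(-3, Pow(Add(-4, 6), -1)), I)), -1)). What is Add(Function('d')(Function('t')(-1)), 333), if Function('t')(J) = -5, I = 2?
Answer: Rational(2683, 8) ≈ 335.38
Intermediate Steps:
q = Rational(8, 13) (q = Mul(Add(-11, 7), Pow(Add(-7, Add(Mul(-3, Pow(Add(-4, 6), -1)), 2)), -1)) = Mul(-4, Pow(Add(-7, Add(Mul(-3, Pow(2, -1)), 2)), -1)) = Mul(-4, Pow(Add(-7, Add(Mul(-3, Rational(1, 2)), 2)), -1)) = Mul(-4, Pow(Add(-7, Add(Rational(-3, 2), 2)), -1)) = Mul(-4, Pow(Add(-7, Rational(1, 2)), -1)) = Mul(-4, Pow(Rational(-13, 2), -1)) = Mul(-4, Rational(-2, 13)) = Rational(8, 13) ≈ 0.61539)
Function('d')(C) = Rational(19, 8) (Function('d')(C) = Add(4, Mul(-1, Pow(Rational(8, 13), -1))) = Add(4, Mul(-1, Rational(13, 8))) = Add(4, Rational(-13, 8)) = Rational(19, 8))
Add(Function('d')(Function('t')(-1)), 333) = Add(Rational(19, 8), 333) = Rational(2683, 8)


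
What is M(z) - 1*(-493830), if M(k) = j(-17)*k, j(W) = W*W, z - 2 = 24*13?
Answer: 584576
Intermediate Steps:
z = 314 (z = 2 + 24*13 = 2 + 312 = 314)
j(W) = W**2
M(k) = 289*k (M(k) = (-17)**2*k = 289*k)
M(z) - 1*(-493830) = 289*314 - 1*(-493830) = 90746 + 493830 = 584576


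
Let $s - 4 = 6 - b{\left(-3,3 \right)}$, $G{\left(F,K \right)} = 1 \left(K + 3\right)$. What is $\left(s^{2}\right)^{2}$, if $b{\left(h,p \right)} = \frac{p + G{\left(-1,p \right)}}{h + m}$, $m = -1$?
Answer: $\frac{5764801}{256} \approx 22519.0$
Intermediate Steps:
$G{\left(F,K \right)} = 3 + K$ ($G{\left(F,K \right)} = 1 \left(3 + K\right) = 3 + K$)
$b{\left(h,p \right)} = \frac{3 + 2 p}{-1 + h}$ ($b{\left(h,p \right)} = \frac{p + \left(3 + p\right)}{h - 1} = \frac{3 + 2 p}{-1 + h}$)
$s = \frac{49}{4}$ ($s = 4 + \left(6 - \frac{3 + 2 \cdot 3}{-1 - 3}\right) = 4 + \left(6 - \frac{3 + 6}{-4}\right) = 4 + \left(6 - \left(- \frac{1}{4}\right) 9\right) = 4 + \left(6 - - \frac{9}{4}\right) = 4 + \left(6 + \frac{9}{4}\right) = 4 + \frac{33}{4} = \frac{49}{4} \approx 12.25$)
$\left(s^{2}\right)^{2} = \left(\left(\frac{49}{4}\right)^{2}\right)^{2} = \left(\frac{2401}{16}\right)^{2} = \frac{5764801}{256}$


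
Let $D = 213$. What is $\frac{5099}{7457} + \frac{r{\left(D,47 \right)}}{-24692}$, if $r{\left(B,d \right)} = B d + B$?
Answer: $\frac{12416035}{46032061} \approx 0.26973$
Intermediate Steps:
$r{\left(B,d \right)} = B + B d$
$\frac{5099}{7457} + \frac{r{\left(D,47 \right)}}{-24692} = \frac{5099}{7457} + \frac{213 \left(1 + 47\right)}{-24692} = 5099 \cdot \frac{1}{7457} + 213 \cdot 48 \left(- \frac{1}{24692}\right) = \frac{5099}{7457} + 10224 \left(- \frac{1}{24692}\right) = \frac{5099}{7457} - \frac{2556}{6173} = \frac{12416035}{46032061}$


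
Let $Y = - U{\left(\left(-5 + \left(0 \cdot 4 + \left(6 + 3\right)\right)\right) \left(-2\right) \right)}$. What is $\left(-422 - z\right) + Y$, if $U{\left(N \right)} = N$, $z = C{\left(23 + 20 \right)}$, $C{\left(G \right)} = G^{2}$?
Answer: $-2263$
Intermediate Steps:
$z = 1849$ ($z = \left(23 + 20\right)^{2} = 43^{2} = 1849$)
$Y = 8$ ($Y = - \left(-5 + \left(0 \cdot 4 + \left(6 + 3\right)\right)\right) \left(-2\right) = - \left(-5 + \left(0 + 9\right)\right) \left(-2\right) = - \left(-5 + 9\right) \left(-2\right) = - 4 \left(-2\right) = \left(-1\right) \left(-8\right) = 8$)
$\left(-422 - z\right) + Y = \left(-422 - 1849\right) + 8 = -2271 + 8 = -2263$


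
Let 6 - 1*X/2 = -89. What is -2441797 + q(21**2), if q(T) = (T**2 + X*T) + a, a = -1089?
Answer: -2164615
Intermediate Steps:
X = 190 (X = 12 - 2*(-89) = 12 + 178 = 190)
q(T) = -1089 + T**2 + 190*T (q(T) = (T**2 + 190*T) - 1089 = -1089 + T**2 + 190*T)
-2441797 + q(21**2) = -2441797 + (-1089 + (21**2)**2 + 190*21**2) = -2441797 + (-1089 + 441**2 + 190*441) = -2441797 + (-1089 + 194481 + 83790) = -2441797 + 277182 = -2164615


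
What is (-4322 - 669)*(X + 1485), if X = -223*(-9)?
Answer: -17428572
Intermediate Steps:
X = 2007
(-4322 - 669)*(X + 1485) = (-4322 - 669)*(2007 + 1485) = -4991*3492 = -17428572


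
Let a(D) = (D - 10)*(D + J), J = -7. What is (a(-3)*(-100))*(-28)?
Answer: 364000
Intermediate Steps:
a(D) = (-10 + D)*(-7 + D) (a(D) = (D - 10)*(D - 7) = (-10 + D)*(-7 + D))
(a(-3)*(-100))*(-28) = ((70 + (-3)**2 - 17*(-3))*(-100))*(-28) = ((70 + 9 + 51)*(-100))*(-28) = (130*(-100))*(-28) = -13000*(-28) = 364000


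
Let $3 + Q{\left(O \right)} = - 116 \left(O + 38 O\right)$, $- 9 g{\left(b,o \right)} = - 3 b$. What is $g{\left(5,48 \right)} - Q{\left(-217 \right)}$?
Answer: $- \frac{2945110}{3} \approx -9.817 \cdot 10^{5}$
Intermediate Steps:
$g{\left(b,o \right)} = \frac{b}{3}$ ($g{\left(b,o \right)} = - \frac{\left(-3\right) b}{9} = \frac{b}{3}$)
$Q{\left(O \right)} = -3 - 4524 O$ ($Q{\left(O \right)} = -3 - 116 \left(O + 38 O\right) = -3 - 116 \cdot 39 O = -3 - 4524 O$)
$g{\left(5,48 \right)} - Q{\left(-217 \right)} = \frac{1}{3} \cdot 5 - \left(-3 - -981708\right) = \frac{5}{3} - \left(-3 + 981708\right) = \frac{5}{3} - 981705 = - \frac{2945110}{3}$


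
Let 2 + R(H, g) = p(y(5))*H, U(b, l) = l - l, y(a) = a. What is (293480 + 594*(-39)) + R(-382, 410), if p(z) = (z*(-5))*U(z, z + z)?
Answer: 270312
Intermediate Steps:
U(b, l) = 0
p(z) = 0 (p(z) = (z*(-5))*0 = -5*z*0 = 0)
R(H, g) = -2 (R(H, g) = -2 + 0*H = -2 + 0 = -2)
(293480 + 594*(-39)) + R(-382, 410) = (293480 + 594*(-39)) - 2 = (293480 - 23166) - 2 = 270314 - 2 = 270312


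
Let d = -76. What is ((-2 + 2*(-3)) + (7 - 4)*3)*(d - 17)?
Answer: -93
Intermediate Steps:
((-2 + 2*(-3)) + (7 - 4)*3)*(d - 17) = ((-2 + 2*(-3)) + (7 - 4)*3)*(-76 - 17) = ((-2 - 6) + 3*3)*(-93) = (-8 + 9)*(-93) = 1*(-93) = -93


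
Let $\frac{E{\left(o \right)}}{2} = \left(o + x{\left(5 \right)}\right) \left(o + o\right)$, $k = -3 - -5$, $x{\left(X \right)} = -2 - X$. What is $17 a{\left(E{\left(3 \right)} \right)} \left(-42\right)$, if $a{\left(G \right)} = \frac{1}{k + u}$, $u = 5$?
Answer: $-102$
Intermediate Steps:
$k = 2$ ($k = -3 + 5 = 2$)
$E{\left(o \right)} = 4 o \left(-7 + o\right)$ ($E{\left(o \right)} = 2 \left(o - 7\right) \left(o + o\right) = 2 \left(o - 7\right) 2 o = 2 \left(-7 + o\right) 2 o = 2 \cdot 2 o \left(-7 + o\right) = 4 o \left(-7 + o\right)$)
$a{\left(G \right)} = \frac{1}{7}$ ($a{\left(G \right)} = \frac{1}{2 + 5} = \frac{1}{7}$)
$17 a{\left(E{\left(3 \right)} \right)} \left(-42\right) = 17 \cdot \frac{1}{7} \left(-42\right) = \frac{17}{7} \left(-42\right) = -102$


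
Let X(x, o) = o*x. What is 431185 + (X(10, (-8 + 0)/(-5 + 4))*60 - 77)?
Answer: 435908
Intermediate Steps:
431185 + (X(10, (-8 + 0)/(-5 + 4))*60 - 77) = 431185 + ((((-8 + 0)/(-5 + 4))*10)*60 - 77) = 431185 + ((-8/(-1)*10)*60 - 77) = 431185 + ((-8*(-1)*10)*60 - 77) = 431185 + ((8*10)*60 - 77) = 431185 + (80*60 - 77) = 431185 + (4800 - 77) = 431185 + 4723 = 435908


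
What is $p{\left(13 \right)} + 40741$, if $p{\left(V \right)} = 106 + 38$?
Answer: $40885$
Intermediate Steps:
$p{\left(V \right)} = 144$
$p{\left(13 \right)} + 40741 = 144 + 40741 = 40885$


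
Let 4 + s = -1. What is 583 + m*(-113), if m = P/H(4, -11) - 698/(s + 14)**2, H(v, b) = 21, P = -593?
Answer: 2691922/567 ≈ 4747.7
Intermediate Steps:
s = -5 (s = -4 - 1 = -5)
m = -20897/567 (m = -593/21 - 698/(-5 + 14)**2 = -593*1/21 - 698/(9**2) = -593/21 - 698/81 = -20897/567 ≈ -36.855)
583 + m*(-113) = 583 - 20897/567*(-113) = 583 + 2361361/567 = 2691922/567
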